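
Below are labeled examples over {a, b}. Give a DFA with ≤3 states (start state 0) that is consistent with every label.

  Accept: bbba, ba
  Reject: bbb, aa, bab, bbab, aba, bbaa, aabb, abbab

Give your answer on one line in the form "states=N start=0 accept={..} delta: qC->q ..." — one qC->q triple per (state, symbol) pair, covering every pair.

State merging on the prefix tree: take the shortest (then alphabetical) example prefix whose next move is undefined and point that move at state 0, else 1, else 2, ...; a target is out if some Accept/Reject pair would then sit in one state with the same input left (inseparable). If every existing state is out, open a new one.
a: 0a undefined. 0a->0: no, ba/aba meet in 0 with "ba" left. Open state 1: 0a->1.
b: 0b undefined. 0b->0: ok.
aa: 1a undefined. 1a->0: ok.
ab: 1b undefined. 1b->0: no, bbba/aba meet in 1. 1b->1: no, bbba/bab meet in 1. Open state 2: 1b->2.
aba: 2a undefined. 2a->0: ok.
abb: 2b undefined. 2b->0: ok.
All examples now run through 3 states with every (state, symbol) defined. Accept strings end in {1}, Reject strings end in {0,2}; accept={1}.

states=3 start=0 accept={1} delta: 0a->1 0b->0 1a->0 1b->2 2a->0 2b->0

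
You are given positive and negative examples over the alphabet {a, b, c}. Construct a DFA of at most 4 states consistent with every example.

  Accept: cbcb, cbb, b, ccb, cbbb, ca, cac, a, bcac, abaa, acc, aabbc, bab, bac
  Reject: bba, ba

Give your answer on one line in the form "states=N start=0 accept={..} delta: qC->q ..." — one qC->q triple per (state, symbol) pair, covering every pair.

states=3 start=0 accept={0,1} delta: 0a->0 0b->1 0c->0 1a->2 1b->1 1c->0 2a->0 2b->0 2c->0

State merging on the prefix tree: take the shortest (then alphabetical) example prefix whose next move is undefined and point that move at state 0, else 1, else 2, ...; a target is out if some Accept/Reject pair would then sit in one state with the same input left (inseparable). If every existing state is out, open a new one.
a: 0a undefined. 0a->0: ok.
b: 0b undefined. 0b->0: no, b/bba meet in 0. Open state 1: 0b->1.
c: 0c undefined. 0c->0: ok.
ba: 1a undefined. 1a->0: no, ca/ba meet in 0. 1a->1: no, b/ba meet in 1. Open state 2: 1a->2.
bb: 1b undefined. 1b->0: no, cbb/bba meet in 0. 1b->1: ok.
bc: 1c undefined. 1c->0: ok.
bab: 2b undefined. 2b->0: ok.
bac: 2c undefined. 2c->0: ok.
abaa: 2a undefined. 2a->0: ok.
All examples now run through 3 states with every (state, symbol) defined. Accept strings end in {0,1}, Reject strings end in {2}; accept={0,1}.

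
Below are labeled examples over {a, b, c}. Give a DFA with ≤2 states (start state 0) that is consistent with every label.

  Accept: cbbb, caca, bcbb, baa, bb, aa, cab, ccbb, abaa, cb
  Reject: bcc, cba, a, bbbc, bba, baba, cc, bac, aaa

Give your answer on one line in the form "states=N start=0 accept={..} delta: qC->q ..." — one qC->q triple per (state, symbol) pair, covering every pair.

Grow the machine one transition at a time. Run the examples from 0; the earliest place one falls off (shortest prefix, ties alphabetical) gets sent to the lowest-numbered state that keeps every Accept/Reject pair distinguishable — a pair clashes when both reach the same state with identical unread suffix — and to a fresh state only if none does.
a: 0a undefined. 0a->0: no, aa/a meet in 0. Open state 1: 0a->1.
b: 0b undefined. 0b->0: ok.
c: 0c undefined. 0c->0: no, cbbb/bcc meet in 0. 0c->1: ok.
aa: 1a undefined. 1a->0: ok.
ab: 1b undefined. 1b->0: ok.
cc: 1c undefined. 1c->0: no, cbbb/bcc meet in 0. 1c->1: ok.
All examples now run through 2 states with every (state, symbol) defined. Accept strings end in {0}, Reject strings end in {1}; accept={0}.

states=2 start=0 accept={0} delta: 0a->1 0b->0 0c->1 1a->0 1b->0 1c->1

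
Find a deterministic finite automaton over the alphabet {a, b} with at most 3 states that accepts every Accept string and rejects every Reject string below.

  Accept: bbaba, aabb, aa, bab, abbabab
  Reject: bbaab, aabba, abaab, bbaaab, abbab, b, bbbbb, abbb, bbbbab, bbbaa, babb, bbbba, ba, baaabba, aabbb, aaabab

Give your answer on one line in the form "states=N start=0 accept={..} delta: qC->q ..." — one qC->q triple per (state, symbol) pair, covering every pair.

State merging on the prefix tree: take the shortest (then alphabetical) example prefix whose next move is undefined and point that move at state 0, else 1, else 2, ...; a target is out if some Accept/Reject pair would then sit in one state with the same input left (inseparable). If every existing state is out, open a new one.
a: 0a undefined. 0a->0: no, bab/aaabab meet in 0 with "bab" left. Open state 1: 0a->1.
b: 0b undefined. 0b->0: no, aa/bbbaa meet in 1 with "a" left. 0b->1: no, aabb/babb meet in 1 with "abb" left. Open state 2: 0b->2.
aa: 1a undefined. 1a->0: ok.
ab: 1b undefined. 1b->0: no, aabb/abbb meet in 2 with "b" left. 1b->1: ok.
ba: 2a undefined. 2a->0: no, aabb/babb meet in 2 with "b" left. 2a->1: no, aa/baaabba meet in 0. 2a->2: ok.
bb: 2b undefined. 2b->0: ok.
All examples now run through 3 states with every (state, symbol) defined. Accept strings end in {0}, Reject strings end in {1,2}; accept={0}.

states=3 start=0 accept={0} delta: 0a->1 0b->2 1a->0 1b->1 2a->2 2b->0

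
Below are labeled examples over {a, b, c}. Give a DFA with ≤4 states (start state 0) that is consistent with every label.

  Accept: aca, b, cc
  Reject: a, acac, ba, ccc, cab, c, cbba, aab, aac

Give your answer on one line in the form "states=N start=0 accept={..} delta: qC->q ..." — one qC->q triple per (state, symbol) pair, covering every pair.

states=3 start=0 accept={0,2} delta: 0a->1 0b->0 0c->1 1a->2 1b->0 1c->2 2a->0 2b->1 2c->1

State merging on the prefix tree: take the shortest (then alphabetical) example prefix whose next move is undefined and point that move at state 0, else 1, else 2, ...; a target is out if some Accept/Reject pair would then sit in one state with the same input left (inseparable). If every existing state is out, open a new one.
a: 0a undefined. 0a->0: no, b/aab meet in 0 with "b" left. Open state 1: 0a->1.
b: 0b undefined. 0b->0: ok.
c: 0c undefined. 0c->0: no, b/ccc meet in 0. 0c->1: ok.
aa: 1a undefined. 1a->0: no, b/cab meet in 0. 1a->1: no, cc/aac meet in 1 with "c" left. Open state 2: 1a->2.
ac: 1c undefined. 1c->0: no, aca/a meet in 1. 1c->1: no, cc/a meet in 1. 1c->2: ok.
cb: 1b undefined. 1b->0: ok.
aab: 2b undefined. 2b->0: no, b/cab meet in 0. 2b->1: ok.
aac: 2c undefined. 2c->0: no, b/ccc meet in 0. 2c->1: ok.
aca: 2a undefined. 2a->0: ok.
All examples now run through 3 states with every (state, symbol) defined. Accept strings end in {0,2}, Reject strings end in {1}; accept={0,2}.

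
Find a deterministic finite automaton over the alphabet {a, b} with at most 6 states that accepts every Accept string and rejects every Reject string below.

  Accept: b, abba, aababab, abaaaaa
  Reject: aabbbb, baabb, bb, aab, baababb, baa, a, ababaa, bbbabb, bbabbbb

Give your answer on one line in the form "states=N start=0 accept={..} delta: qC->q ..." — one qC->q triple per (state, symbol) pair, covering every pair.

states=5 start=0 accept={2,4} delta: 0a->1 0b->2 1a->1 1b->3 2a->0 2b->0 3a->4 3b->3 4a->3 4b->2

State merging on the prefix tree: take the shortest (then alphabetical) example prefix whose next move is undefined and point that move at state 0, else 1, else 2, ...; a target is out if some Accept/Reject pair would then sit in one state with the same input left (inseparable). If every existing state is out, open a new one.
a: 0a undefined. 0a->0: no, b/aab meet in 0 with "b" left. Open state 1: 0a->1.
b: 0b undefined. 0b->0: no, b/bb meet in 0. 0b->1: no, b/a meet in 1. Open state 2: 0b->2.
aa: 1a undefined. 1a->0: no, b/aab meet in 2. 1a->1: ok.
ab: 1b undefined. 1b->0: no, aababab/aab meet in 0. 1b->1: no, abba/aabbbb meet in 1. 1b->2: no, b/aab meet in 2. Open state 3: 1b->3.
ba: 2a undefined. 2a->0: ok.
bb: 2b undefined. 2b->0: ok.
aba: 3a undefined. 3a->0: no, abaaaaa/baa meet in 1. 3a->1: no, aababab/aab meet in 3. 3a->2: no, b/baababb meet in 2. 3a->3: no, abaaaaa/aab meet in 3. Open state 4: 3a->4.
abb: 3b undefined. 3b->0: no, abba/baa meet in 1. 3b->1: no, abba/aabbbb meet in 1. 3b->2: no, b/aabbbb meet in 2. 3b->3: ok.
abaa: 4a undefined. 4a->0: no, abaaaaa/baa meet in 1. 4a->1: no, abaaaaa/baa meet in 1. 4a->2: no, abaaaaa/baa meet in 1. 4a->3: ok.
abab: 4b undefined. 4b->0: no, b/baababb meet in 2. 4b->1: no, aababab/aabbbb meet in 3. 4b->2: ok.
All examples now run through 5 states with every (state, symbol) defined. Accept strings end in {2,4}, Reject strings end in {0,1,3}; accept={2,4}.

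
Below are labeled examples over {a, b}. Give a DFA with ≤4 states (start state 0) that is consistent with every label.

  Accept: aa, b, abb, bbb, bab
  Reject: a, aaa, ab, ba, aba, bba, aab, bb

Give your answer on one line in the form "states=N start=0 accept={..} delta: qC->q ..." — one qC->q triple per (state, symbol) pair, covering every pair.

states=3 start=0 accept={2} delta: 0a->1 0b->2 1a->2 1b->0 2a->0 2b->0

State merging on the prefix tree: take the shortest (then alphabetical) example prefix whose next move is undefined and point that move at state 0, else 1, else 2, ...; a target is out if some Accept/Reject pair would then sit in one state with the same input left (inseparable). If every existing state is out, open a new one.
a: 0a undefined. 0a->0: no, aa/a meet in 0. Open state 1: 0a->1.
b: 0b undefined. 0b->0: no, b/bb meet in 0. 0b->1: no, aa/ba meet in 1 with "a" left. Open state 2: 0b->2.
aa: 1a undefined. 1a->0: no, b/aab meet in 2. 1a->1: no, aa/a meet in 1. 1a->2: ok.
ab: 1b undefined. 1b->0: ok.
ba: 2a undefined. 2a->0: ok.
bb: 2b undefined. 2b->0: ok.
All examples now run through 3 states with every (state, symbol) defined. Accept strings end in {2}, Reject strings end in {0,1}; accept={2}.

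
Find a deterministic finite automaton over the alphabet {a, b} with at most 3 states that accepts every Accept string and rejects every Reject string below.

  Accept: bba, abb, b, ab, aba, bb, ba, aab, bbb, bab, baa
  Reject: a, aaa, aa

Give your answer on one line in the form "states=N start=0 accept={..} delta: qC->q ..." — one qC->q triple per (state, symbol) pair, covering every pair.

states=2 start=0 accept={1} delta: 0a->0 0b->1 1a->1 1b->1

Fold the examples into a partial DFA from state 0: repeatedly fix the first undefined (state, symbol) met by the shortest-then-alphabetical prefix, trying targets in increasing order and rejecting any under which an Accept and a Reject string meet in one state with the same remainder; add a state when all current targets are rejected. Accepting states are where Accept strings end.
a: 0a undefined. 0a->0: ok.
b: 0b undefined. 0b->0: no, bba/a meet in 0. Open state 1: 0b->1.
ba: 1a undefined. 1a->0: no, aba/a meet in 0. 1a->1: ok.
bb: 1b undefined. 1b->0: no, bba/a meet in 0. 1b->1: ok.
All examples now run through 2 states with every (state, symbol) defined. Accept strings end in {1}, Reject strings end in {0}; accept={1}.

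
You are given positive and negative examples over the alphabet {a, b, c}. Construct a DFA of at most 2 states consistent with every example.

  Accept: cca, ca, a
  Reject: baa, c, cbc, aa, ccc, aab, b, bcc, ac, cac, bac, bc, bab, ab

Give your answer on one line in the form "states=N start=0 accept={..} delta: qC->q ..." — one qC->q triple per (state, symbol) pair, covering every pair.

states=2 start=0 accept={1} delta: 0a->1 0b->0 0c->0 1a->0 1b->0 1c->0

Grow the machine one transition at a time. Run the examples from 0; the earliest place one falls off (shortest prefix, ties alphabetical) gets sent to the lowest-numbered state that keeps every Accept/Reject pair distinguishable — a pair clashes when both reach the same state with identical unread suffix — and to a fresh state only if none does.
a: 0a undefined. 0a->0: no, a/aa meet in 0. Open state 1: 0a->1.
b: 0b undefined. 0b->0: ok.
c: 0c undefined. 0c->0: ok.
aa: 1a undefined. 1a->0: ok.
ab: 1b undefined. 1b->0: ok.
ac: 1c undefined. 1c->0: ok.
All examples now run through 2 states with every (state, symbol) defined. Accept strings end in {1}, Reject strings end in {0}; accept={1}.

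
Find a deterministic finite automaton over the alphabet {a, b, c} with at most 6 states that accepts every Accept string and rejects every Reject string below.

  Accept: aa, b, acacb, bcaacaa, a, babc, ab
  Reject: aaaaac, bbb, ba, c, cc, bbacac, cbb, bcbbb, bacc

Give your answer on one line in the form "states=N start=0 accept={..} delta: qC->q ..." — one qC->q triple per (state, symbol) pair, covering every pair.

Grow the machine one transition at a time. Run the examples from 0; the earliest place one falls off (shortest prefix, ties alphabetical) gets sent to the lowest-numbered state that keeps every Accept/Reject pair distinguishable — a pair clashes when both reach the same state with identical unread suffix — and to a fresh state only if none does.
a: 0a undefined. 0a->0: ok.
b: 0b undefined. 0b->0: no, aa/bbb meet in 0. Open state 1: 0b->1.
c: 0c undefined. 0c->0: no, aa/aaaaac meet in 0. 0c->1: no, b/aaaaac meet in 1. Open state 2: 0c->2.
ba: 1a undefined. 1a->0: no, aa/ba meet in 0. 1a->1: no, b/ba meet in 1. 1a->2: ok.
bb: 1b undefined. 1b->0: no, b/bbb meet in 1. 1b->1: no, b/bbb meet in 1. 1b->2: ok.
bc: 1c undefined. 1c->0: ok.
cb: 2b undefined. 2b->0: no, aa/bbb meet in 0. 2b->1: no, b/bbb meet in 1. 2b->2: no, babc/cc meet in 2 with "c" left. Open state 3: 2b->3.
cc: 2c undefined. 2c->0: no, aa/cc meet in 0. 2c->1: no, aa/bacc meet in 0. 2c->2: ok.
aca: 2a undefined. 2a->0: no, acacb/bbb meet in 3. 2a->1: no, bcaacaa/aaaaac meet in 2. 2a->2: no, acacb/bbb meet in 3. 2a->3: ok.
cbb: 3b undefined. 3b->0: no, aa/cbb meet in 0. 3b->1: no, b/cbb meet in 1. 3b->2: ok.
acac: 3c undefined. 3c->0: ok.
bcaacaa: 3a undefined. 3a->0: ok.
All examples now run through 4 states with every (state, symbol) defined. Accept strings end in {0,1}, Reject strings end in {2,3}; accept={0,1}.

states=4 start=0 accept={0,1} delta: 0a->0 0b->1 0c->2 1a->2 1b->2 1c->0 2a->3 2b->3 2c->2 3a->0 3b->2 3c->0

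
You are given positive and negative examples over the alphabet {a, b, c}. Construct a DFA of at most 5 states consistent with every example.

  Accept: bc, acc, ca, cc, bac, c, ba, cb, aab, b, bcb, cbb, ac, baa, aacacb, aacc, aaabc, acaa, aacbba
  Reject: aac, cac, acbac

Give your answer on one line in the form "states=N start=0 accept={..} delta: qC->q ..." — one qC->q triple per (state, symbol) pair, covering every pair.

Fold the examples into a partial DFA from state 0: repeatedly fix the first undefined (state, symbol) met by the shortest-then-alphabetical prefix, trying targets in increasing order and rejecting any under which an Accept and a Reject string meet in one state with the same remainder; add a state when all current targets are rejected. Accepting states are where Accept strings end.
a: 0a undefined. 0a->0: no, c/aac meet in 0 with "c" left. Open state 1: 0a->1.
b: 0b undefined. 0b->0: ok.
c: 0c undefined. 0c->0: no, bac/cac meet in 1 with "c" left. 0c->1: ok.
aa: 1a undefined. 1a->0: no, bc/aac meet in 1. 1a->1: no, cc/aac meet in 1 with "c" left. Open state 2: 1a->2.
ac: 1c undefined. 1c->0: no, cc/acbac meet in 0. 1c->1: ok.
cb: 1b undefined. 1b->0: no, bc/acbac meet in 1. 1b->1: ok.
aaa: 2a undefined. 2a->0: ok.
aab: 2b undefined. 2b->0: ok.
aac: 2c undefined. 2c->0: no, aab/aac meet in 0. 2c->1: no, bc/aac meet in 1. 2c->2: no, ca/aac meet in 2. Open state 3: 2c->3.
aaca: 3a undefined. 3a->0: ok.
aacb: 3b undefined. 3b->0: ok.
aacc: 3c undefined. 3c->0: ok.
All examples now run through 4 states with every (state, symbol) defined. Accept strings end in {0,1,2}, Reject strings end in {3}; accept={0,1,2}.

states=4 start=0 accept={0,1,2} delta: 0a->1 0b->0 0c->1 1a->2 1b->1 1c->1 2a->0 2b->0 2c->3 3a->0 3b->0 3c->0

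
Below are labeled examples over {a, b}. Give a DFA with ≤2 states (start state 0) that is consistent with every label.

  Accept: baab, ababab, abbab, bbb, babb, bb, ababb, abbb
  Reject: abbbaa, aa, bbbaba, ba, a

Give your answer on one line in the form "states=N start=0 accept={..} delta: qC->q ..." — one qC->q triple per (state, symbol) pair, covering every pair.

State merging on the prefix tree: take the shortest (then alphabetical) example prefix whose next move is undefined and point that move at state 0, else 1, else 2, ...; a target is out if some Accept/Reject pair would then sit in one state with the same input left (inseparable). If every existing state is out, open a new one.
a: 0a undefined. 0a->0: ok.
b: 0b undefined. 0b->0: no, baab/abbbaa meet in 0. Open state 1: 0b->1.
ba: 1a undefined. 1a->0: ok.
bb: 1b undefined. 1b->0: no, babb/abbbaa meet in 0. 1b->1: ok.
All examples now run through 2 states with every (state, symbol) defined. Accept strings end in {1}, Reject strings end in {0}; accept={1}.

states=2 start=0 accept={1} delta: 0a->0 0b->1 1a->0 1b->1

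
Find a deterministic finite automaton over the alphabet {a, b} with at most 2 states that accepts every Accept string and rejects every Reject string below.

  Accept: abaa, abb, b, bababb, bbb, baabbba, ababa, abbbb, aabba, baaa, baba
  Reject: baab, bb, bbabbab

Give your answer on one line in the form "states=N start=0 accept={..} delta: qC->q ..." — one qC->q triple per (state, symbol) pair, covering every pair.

states=2 start=0 accept={1} delta: 0a->1 0b->1 1a->1 1b->0

Fold the examples into a partial DFA from state 0: repeatedly fix the first undefined (state, symbol) met by the shortest-then-alphabetical prefix, trying targets in increasing order and rejecting any under which an Accept and a Reject string meet in one state with the same remainder; add a state when all current targets are rejected. Accepting states are where Accept strings end.
a: 0a undefined. 0a->0: no, abb/bb meet in 0 with "bb" left. Open state 1: 0a->1.
b: 0b undefined. 0b->0: no, b/bb meet in 0. 0b->1: ok.
aa: 1a undefined. 1a->0: no, bababb/baab meet in 1 with "b" left. 1a->1: ok.
ab: 1b undefined. 1b->0: ok.
All examples now run through 2 states with every (state, symbol) defined. Accept strings end in {1}, Reject strings end in {0}; accept={1}.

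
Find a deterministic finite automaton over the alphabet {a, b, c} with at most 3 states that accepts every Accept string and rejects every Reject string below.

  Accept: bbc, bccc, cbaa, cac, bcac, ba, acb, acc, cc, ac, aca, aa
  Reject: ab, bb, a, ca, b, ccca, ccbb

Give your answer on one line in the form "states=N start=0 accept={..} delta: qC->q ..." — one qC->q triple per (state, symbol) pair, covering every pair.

states=3 start=0 accept={0,2} delta: 0a->1 0b->1 0c->0 1a->2 1b->1 1c->2 2a->0 2b->0 2c->0

State merging on the prefix tree: take the shortest (then alphabetical) example prefix whose next move is undefined and point that move at state 0, else 1, else 2, ...; a target is out if some Accept/Reject pair would then sit in one state with the same input left (inseparable). If every existing state is out, open a new one.
a: 0a undefined. 0a->0: no, aca/ca meet in 0 with "ca" left. Open state 1: 0a->1.
b: 0b undefined. 0b->0: no, ba/a meet in 1. 0b->1: ok.
c: 0c undefined. 0c->0: ok.
aa: 1a undefined. 1a->0: no, cbaa/a meet in 1. 1a->1: no, cbaa/a meet in 1. Open state 2: 1a->2.
ab: 1b undefined. 1b->0: no, bbc/ab meet in 0. 1b->1: ok.
ac: 1c undefined. 1c->0: no, acb/ab meet in 1. 1c->1: no, bbc/ab meet in 1. 1c->2: ok.
aca: 2a undefined. 2a->0: ok.
acb: 2b undefined. 2b->0: ok.
acc: 2c undefined. 2c->0: ok.
All examples now run through 3 states with every (state, symbol) defined. Accept strings end in {0,2}, Reject strings end in {1}; accept={0,2}.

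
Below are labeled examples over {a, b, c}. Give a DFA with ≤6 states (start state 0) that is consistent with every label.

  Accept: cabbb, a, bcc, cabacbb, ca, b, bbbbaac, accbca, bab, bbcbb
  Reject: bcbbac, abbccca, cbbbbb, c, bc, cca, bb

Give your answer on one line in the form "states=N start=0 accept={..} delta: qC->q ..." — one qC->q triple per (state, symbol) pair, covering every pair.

states=5 start=0 accept={0,1,3,4} delta: 0a->0 0b->1 0c->2 1a->0 1b->2 1c->2 2a->0 2b->3 2c->3 3a->2 3b->4 3c->2 4a->3 4b->0 4c->0

Grow the machine one transition at a time. Run the examples from 0; the earliest place one falls off (shortest prefix, ties alphabetical) gets sent to the lowest-numbered state that keeps every Accept/Reject pair distinguishable — a pair clashes when both reach the same state with identical unread suffix — and to a fresh state only if none does.
a: 0a undefined. 0a->0: ok.
b: 0b undefined. 0b->0: no, a/bb meet in 0. Open state 1: 0b->1.
c: 0c undefined. 0c->0: no, a/c meet in 0. 0c->1: no, b/c meet in 1. Open state 2: 0c->2.
ba: 1a undefined. 1a->0: ok.
bb: 1b undefined. 1b->0: no, a/bb meet in 0. 1b->1: no, b/bb meet in 1. 1b->2: ok.
bc: 1c undefined. 1c->0: no, a/bc meet in 0. 1c->1: no, bcc/bc meet in 1. 1c->2: ok.
ca: 2a undefined. 2a->0: ok.
cb: 2b undefined. 2b->0: no, cabacbb/cbbbbb meet in 1. 2b->1: no, cabbb/cbbbbb meet in 1. 2b->2: no, cabbb/bcbbac meet in 2. Open state 3: 2b->3.
cc: 2c undefined. 2c->0: no, a/abbccca meet in 0. 2c->1: no, a/abbccca meet in 0. 2c->2: no, a/abbccca meet in 0. 2c->3: ok.
cbb: 3b undefined. 3b->0: no, cabbb/cbbbbb meet in 3. 3b->1: no, cabacbb/cbbbbb meet in 1. 3b->2: no, cabbb/cbbbbb meet in 3. 3b->3: no, cabbb/cbbbbb meet in 3. Open state 4: 3b->4.
cca: 3a undefined. 3a->0: no, a/cca meet in 0. 3a->1: no, b/cca meet in 1. 3a->2: ok.
cbbb: 4b undefined. 4b->0: ok.
abbcc: 3c undefined. 3c->0: no, a/abbccca meet in 0. 3c->1: no, a/abbccca meet in 0. 3c->2: ok.
accbc: 4c undefined. 4c->0: ok.
bbbba: 4a undefined. 4a->0: no, bbbbaac/bcbbac meet in 2. 4a->1: no, bbbbaac/bcbbac meet in 2. 4a->2: no, cabbb/bcbbac meet in 3. 4a->3: ok.
All examples now run through 5 states with every (state, symbol) defined. Accept strings end in {0,1,3,4}, Reject strings end in {2}; accept={0,1,3,4}.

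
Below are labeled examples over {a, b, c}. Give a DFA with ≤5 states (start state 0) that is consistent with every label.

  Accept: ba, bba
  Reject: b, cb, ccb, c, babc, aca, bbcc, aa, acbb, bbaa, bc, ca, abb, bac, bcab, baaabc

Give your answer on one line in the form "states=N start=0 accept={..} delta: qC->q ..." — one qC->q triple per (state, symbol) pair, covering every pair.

states=3 start=0 accept={2} delta: 0a->0 0b->1 0c->0 1a->2 1b->1 1c->0 2a->0 2b->0 2c->0

Fold the examples into a partial DFA from state 0: repeatedly fix the first undefined (state, symbol) met by the shortest-then-alphabetical prefix, trying targets in increasing order and rejecting any under which an Accept and a Reject string meet in one state with the same remainder; add a state when all current targets are rejected. Accepting states are where Accept strings end.
a: 0a undefined. 0a->0: ok.
b: 0b undefined. 0b->0: no, ba/b meet in 0. Open state 1: 0b->1.
c: 0c undefined. 0c->0: ok.
ba: 1a undefined. 1a->0: no, ba/c meet in 0. 1a->1: no, ba/b meet in 1. Open state 2: 1a->2.
bb: 1b undefined. 1b->0: no, bba/c meet in 0. 1b->1: ok.
bc: 1c undefined. 1c->0: ok.
baa: 2a undefined. 2a->0: ok.
bab: 2b undefined. 2b->0: ok.
bac: 2c undefined. 2c->0: ok.
All examples now run through 3 states with every (state, symbol) defined. Accept strings end in {2}, Reject strings end in {0,1}; accept={2}.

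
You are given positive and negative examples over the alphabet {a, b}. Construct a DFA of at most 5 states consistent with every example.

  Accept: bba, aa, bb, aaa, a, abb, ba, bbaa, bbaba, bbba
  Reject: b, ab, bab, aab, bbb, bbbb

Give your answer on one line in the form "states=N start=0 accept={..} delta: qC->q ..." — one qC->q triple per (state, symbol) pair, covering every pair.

states=4 start=0 accept={0,2} delta: 0a->0 0b->1 1a->0 1b->2 2a->0 2b->3 3a->0 3b->1

State merging on the prefix tree: take the shortest (then alphabetical) example prefix whose next move is undefined and point that move at state 0, else 1, else 2, ...; a target is out if some Accept/Reject pair would then sit in one state with the same input left (inseparable). If every existing state is out, open a new one.
a: 0a undefined. 0a->0: ok.
b: 0b undefined. 0b->0: no, bba/b meet in 0. Open state 1: 0b->1.
ba: 1a undefined. 1a->0: ok.
bb: 1b undefined. 1b->0: no, bba/bbbb meet in 0. 1b->1: no, bb/b meet in 1. Open state 2: 1b->2.
bba: 2a undefined. 2a->0: ok.
bbb: 2b undefined. 2b->0: no, bba/bbb meet in 0. 2b->1: no, bb/bbbb meet in 2. 2b->2: no, bb/bbb meet in 2. Open state 3: 2b->3.
bbba: 3a undefined. 3a->0: ok.
bbbb: 3b undefined. 3b->0: no, bba/bbbb meet in 0. 3b->1: ok.
All examples now run through 4 states with every (state, symbol) defined. Accept strings end in {0,2}, Reject strings end in {1,3}; accept={0,2}.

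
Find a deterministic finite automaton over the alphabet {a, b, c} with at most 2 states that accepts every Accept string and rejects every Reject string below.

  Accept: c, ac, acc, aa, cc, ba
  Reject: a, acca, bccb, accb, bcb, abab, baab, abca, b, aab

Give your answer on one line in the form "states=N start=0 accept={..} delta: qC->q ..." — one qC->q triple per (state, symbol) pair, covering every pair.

State merging on the prefix tree: take the shortest (then alphabetical) example prefix whose next move is undefined and point that move at state 0, else 1, else 2, ...; a target is out if some Accept/Reject pair would then sit in one state with the same input left (inseparable). If every existing state is out, open a new one.
a: 0a undefined. 0a->0: no, aa/a meet in 0. Open state 1: 0a->1.
b: 0b undefined. 0b->0: no, ba/a meet in 1. 0b->1: ok.
c: 0c undefined. 0c->0: ok.
aa: 1a undefined. 1a->0: ok.
ab: 1b undefined. 1b->0: no, c/abab meet in 0. 1b->1: ok.
ac: 1c undefined. 1c->0: ok.
All examples now run through 2 states with every (state, symbol) defined. Accept strings end in {0}, Reject strings end in {1}; accept={0}.

states=2 start=0 accept={0} delta: 0a->1 0b->1 0c->0 1a->0 1b->1 1c->0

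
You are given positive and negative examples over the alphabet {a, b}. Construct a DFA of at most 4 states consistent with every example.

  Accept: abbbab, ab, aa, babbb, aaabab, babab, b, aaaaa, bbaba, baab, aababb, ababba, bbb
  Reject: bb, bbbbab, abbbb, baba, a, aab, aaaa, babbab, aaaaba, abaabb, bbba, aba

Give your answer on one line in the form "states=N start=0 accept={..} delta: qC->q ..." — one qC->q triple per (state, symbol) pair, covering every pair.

State merging on the prefix tree: take the shortest (then alphabetical) example prefix whose next move is undefined and point that move at state 0, else 1, else 2, ...; a target is out if some Accept/Reject pair would then sit in one state with the same input left (inseparable). If every existing state is out, open a new one.
a: 0a undefined. 0a->0: no, ab/aab meet in 0 with "b" left. Open state 1: 0a->1.
b: 0b undefined. 0b->0: no, ab/bbbbab meet in 1 with "b" left. 0b->1: no, abbbab/bbbbab meet in 1 with "bbbab" left. Open state 2: 0b->2.
aa: 1a undefined. 1a->0: no, aa/aaaa meet in 0. 1a->1: no, ab/aab meet in 1 with "b" left. 1a->2: ok.
ab: 1b undefined. 1b->0: no, bbb/abbbb meet in 2 with "bb" left. 1b->1: no, abbbab/bb meet in 2 with "b" left. 1b->2: ok.
ba: 2a undefined. 2a->0: ok.
bb: 2b undefined. 2b->0: no, abbbab/bbbbab meet in 2. 2b->1: ok.
All examples now run through 3 states with every (state, symbol) defined. Accept strings end in {2}, Reject strings end in {0,1}; accept={2}.

states=3 start=0 accept={2} delta: 0a->1 0b->2 1a->2 1b->2 2a->0 2b->1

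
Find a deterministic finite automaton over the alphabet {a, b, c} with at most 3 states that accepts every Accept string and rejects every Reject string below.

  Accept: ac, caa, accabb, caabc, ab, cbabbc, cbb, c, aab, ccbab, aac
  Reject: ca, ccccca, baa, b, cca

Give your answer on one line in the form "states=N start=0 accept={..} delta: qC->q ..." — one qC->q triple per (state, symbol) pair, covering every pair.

Grow the machine one transition at a time. Run the examples from 0; the earliest place one falls off (shortest prefix, ties alphabetical) gets sent to the lowest-numbered state that keeps every Accept/Reject pair distinguishable — a pair clashes when both reach the same state with identical unread suffix — and to a fresh state only if none does.
a: 0a undefined. 0a->0: no, ab/b meet in 0 with "b" left. Open state 1: 0a->1.
b: 0b undefined. 0b->0: ok.
c: 0c undefined. 0c->0: no, caa/baa meet in 1 with "a" left. 0c->1: ok.
aa: 1a undefined. 1a->0: no, aab/ca meet in 0. 1a->1: no, caa/ca meet in 1. Open state 2: 1a->2.
ab: 1b undefined. 1b->0: no, ab/b meet in 0. 1b->1: ok.
ac: 1c undefined. 1c->0: no, ac/b meet in 0. 1c->1: ok.
aab: 2b undefined. 2b->0: no, accabb/b meet in 0. 2b->1: ok.
aac: 2c undefined. 2c->0: no, aac/b meet in 0. 2c->1: ok.
caa: 2a undefined. 2a->0: no, caa/b meet in 0. 2a->1: ok.
All examples now run through 3 states with every (state, symbol) defined. Accept strings end in {1}, Reject strings end in {0,2}; accept={1}.

states=3 start=0 accept={1} delta: 0a->1 0b->0 0c->1 1a->2 1b->1 1c->1 2a->1 2b->1 2c->1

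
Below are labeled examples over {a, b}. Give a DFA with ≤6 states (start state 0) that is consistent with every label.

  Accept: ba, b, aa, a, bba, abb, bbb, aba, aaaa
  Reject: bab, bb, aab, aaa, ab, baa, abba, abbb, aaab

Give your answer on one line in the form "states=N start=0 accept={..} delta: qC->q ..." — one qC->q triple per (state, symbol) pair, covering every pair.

Fold the examples into a partial DFA from state 0: repeatedly fix the first undefined (state, symbol) met by the shortest-then-alphabetical prefix, trying targets in increasing order and rejecting any under which an Accept and a Reject string meet in one state with the same remainder; add a state when all current targets are rejected. Accepting states are where Accept strings end.
a: 0a undefined. 0a->0: no, b/aab meet in 0 with "b" left. Open state 1: 0a->1.
b: 0b undefined. 0b->0: no, b/bb meet in 0. 0b->1: ok.
aa: 1a undefined. 1a->0: no, b/bab meet in 1. 1a->1: no, ba/aaa meet in 1. Open state 2: 1a->2.
ab: 1b undefined. 1b->0: no, ba/abba meet in 2. 1b->1: no, ba/abba meet in 2. 1b->2: no, ba/bb meet in 2. Open state 3: 1b->3.
aaa: 2a undefined. 2a->0: no, b/aaab meet in 1. 2a->1: no, b/aaa meet in 1. 2a->2: no, ba/aaa meet in 2. 2a->3: no, abb/aaab meet in 3 with "b" left. Open state 4: 2a->4.
aab: 2b undefined. 2b->0: ok.
aba: 3a undefined. 3a->0: no, bba/bab meet in 0. 3a->1: ok.
abb: 3b undefined. 3b->0: no, b/abba meet in 1. 3b->1: no, ba/abba meet in 2. 3b->2: ok.
aaaa: 4a undefined. 4a->0: no, aaaa/bab meet in 0. 4a->1: ok.
aaab: 4b undefined. 4b->0: ok.
All examples now run through 5 states with every (state, symbol) defined. Accept strings end in {1,2}, Reject strings end in {0,3,4}; accept={1,2}.

states=5 start=0 accept={1,2} delta: 0a->1 0b->1 1a->2 1b->3 2a->4 2b->0 3a->1 3b->2 4a->1 4b->0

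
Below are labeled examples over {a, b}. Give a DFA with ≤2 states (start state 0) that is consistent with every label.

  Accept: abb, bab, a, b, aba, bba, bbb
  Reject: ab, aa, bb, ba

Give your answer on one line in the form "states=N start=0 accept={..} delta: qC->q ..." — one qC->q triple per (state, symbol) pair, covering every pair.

states=2 start=0 accept={1} delta: 0a->1 0b->1 1a->0 1b->0

State merging on the prefix tree: take the shortest (then alphabetical) example prefix whose next move is undefined and point that move at state 0, else 1, else 2, ...; a target is out if some Accept/Reject pair would then sit in one state with the same input left (inseparable). If every existing state is out, open a new one.
a: 0a undefined. 0a->0: no, abb/bb meet in 0 with "bb" left. Open state 1: 0a->1.
b: 0b undefined. 0b->0: no, bab/ab meet in 1 with "b" left. 0b->1: ok.
aa: 1a undefined. 1a->0: ok.
ab: 1b undefined. 1b->0: ok.
All examples now run through 2 states with every (state, symbol) defined. Accept strings end in {1}, Reject strings end in {0}; accept={1}.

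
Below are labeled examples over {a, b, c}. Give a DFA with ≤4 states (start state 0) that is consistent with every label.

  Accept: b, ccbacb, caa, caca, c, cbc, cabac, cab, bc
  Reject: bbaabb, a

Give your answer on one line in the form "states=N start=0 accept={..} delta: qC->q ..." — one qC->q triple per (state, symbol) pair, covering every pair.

Grow the machine one transition at a time. Run the examples from 0; the earliest place one falls off (shortest prefix, ties alphabetical) gets sent to the lowest-numbered state that keeps every Accept/Reject pair distinguishable — a pair clashes when both reach the same state with identical unread suffix — and to a fresh state only if none does.
a: 0a undefined. 0a->0: ok.
b: 0b undefined. 0b->0: no, b/bbaabb meet in 0. Open state 1: 0b->1.
c: 0c undefined. 0c->0: no, caa/a meet in 0. 0c->1: ok.
bb: 1b undefined. 1b->0: ok.
bc: 1c undefined. 1c->0: no, bc/bbaabb meet in 0. 1c->1: no, ccbacb/bbaabb meet in 0. Open state 2: 1c->2.
ca: 1a undefined. 1a->0: no, caa/bbaabb meet in 0. 1a->1: no, cab/bbaabb meet in 0. 1a->2: ok.
caa: 2a undefined. 2a->0: no, caa/bbaabb meet in 0. 2a->1: ok.
cab: 2b undefined. 2b->0: no, ccbacb/bbaabb meet in 0. 2b->1: ok.
cac: 2c undefined. 2c->0: no, caca/bbaabb meet in 0. 2c->1: no, ccbacb/bbaabb meet in 0. 2c->2: ok.
All examples now run through 3 states with every (state, symbol) defined. Accept strings end in {1,2}, Reject strings end in {0}; accept={1,2}.

states=3 start=0 accept={1,2} delta: 0a->0 0b->1 0c->1 1a->2 1b->0 1c->2 2a->1 2b->1 2c->2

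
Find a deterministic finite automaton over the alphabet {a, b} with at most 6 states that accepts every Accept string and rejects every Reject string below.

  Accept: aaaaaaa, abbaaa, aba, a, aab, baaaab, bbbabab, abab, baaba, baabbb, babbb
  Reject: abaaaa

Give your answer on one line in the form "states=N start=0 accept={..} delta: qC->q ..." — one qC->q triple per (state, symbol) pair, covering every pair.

State merging on the prefix tree: take the shortest (then alphabetical) example prefix whose next move is undefined and point that move at state 0, else 1, else 2, ...; a target is out if some Accept/Reject pair would then sit in one state with the same input left (inseparable). If every existing state is out, open a new one.
a: 0a undefined. 0a->0: ok.
b: 0b undefined. 0b->0: no, aaaaaaa/abaaaa meet in 0. Open state 1: 0b->1.
ba: 1a undefined. 1a->0: no, aaaaaaa/abaaaa meet in 0. 1a->1: no, aba/abaaaa meet in 1. Open state 2: 1a->2.
bb: 1b undefined. 1b->0: ok.
baa: 2a undefined. 2a->0: no, aaaaaaa/abaaaa meet in 0. 2a->1: no, aab/abaaaa meet in 1. 2a->2: no, aba/abaaaa meet in 2. Open state 3: 2a->3.
bab: 2b undefined. 2b->0: ok.
baaa: 3a undefined. 3a->0: no, aaaaaaa/abaaaa meet in 0. 3a->1: no, aba/abaaaa meet in 2. 3a->2: ok.
baab: 3b undefined. 3b->0: ok.
All examples now run through 4 states with every (state, symbol) defined. Accept strings end in {0,1,2}, Reject strings end in {3}; accept={0,1,2}.

states=4 start=0 accept={0,1,2} delta: 0a->0 0b->1 1a->2 1b->0 2a->3 2b->0 3a->2 3b->0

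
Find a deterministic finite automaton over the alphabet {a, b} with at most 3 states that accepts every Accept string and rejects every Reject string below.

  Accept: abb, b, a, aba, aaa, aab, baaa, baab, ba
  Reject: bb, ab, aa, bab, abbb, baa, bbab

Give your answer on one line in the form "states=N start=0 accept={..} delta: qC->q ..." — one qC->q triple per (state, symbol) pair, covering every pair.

Fold the examples into a partial DFA from state 0: repeatedly fix the first undefined (state, symbol) met by the shortest-then-alphabetical prefix, trying targets in increasing order and rejecting any under which an Accept and a Reject string meet in one state with the same remainder; add a state when all current targets are rejected. Accepting states are where Accept strings end.
a: 0a undefined. 0a->0: no, abb/bb meet in 0 with "bb" left. Open state 1: 0a->1.
b: 0b undefined. 0b->0: no, b/bb meet in 0. 0b->1: no, aaa/baa meet in 1 with "aa" left. Open state 2: 0b->2.
aa: 1a undefined. 1a->0: ok.
ab: 1b undefined. 1b->0: ok.
ba: 2a undefined. 2a->0: no, abb/bab meet in 2. 2a->1: ok.
bb: 2b undefined. 2b->0: ok.
All examples now run through 3 states with every (state, symbol) defined. Accept strings end in {1,2}, Reject strings end in {0}; accept={1,2}.

states=3 start=0 accept={1,2} delta: 0a->1 0b->2 1a->0 1b->0 2a->1 2b->0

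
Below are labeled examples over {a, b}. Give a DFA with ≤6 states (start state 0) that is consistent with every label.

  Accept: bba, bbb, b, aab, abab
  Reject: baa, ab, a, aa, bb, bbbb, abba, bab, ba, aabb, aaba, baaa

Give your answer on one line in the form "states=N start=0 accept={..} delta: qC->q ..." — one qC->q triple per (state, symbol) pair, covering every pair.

Grow the machine one transition at a time. Run the examples from 0; the earliest place one falls off (shortest prefix, ties alphabetical) gets sent to the lowest-numbered state that keeps every Accept/Reject pair distinguishable — a pair clashes when both reach the same state with identical unread suffix — and to a fresh state only if none does.
a: 0a undefined. 0a->0: no, bba/abba meet in 0 with "bba" left. Open state 1: 0a->1.
b: 0b undefined. 0b->0: no, bba/a meet in 1. 0b->1: no, b/a meet in 1. Open state 2: 0b->2.
aa: 1a undefined. 1a->0: ok.
ab: 1b undefined. 1b->0: no, abab/ab meet in 0. 1b->1: ok.
ba: 2a undefined. 2a->0: no, b/bab meet in 2. 2a->1: ok.
bb: 2b undefined. 2b->0: no, bba/ab meet in 1. 2b->1: no, bba/baa meet in 0. 2b->2: no, bba/ab meet in 1. Open state 3: 2b->3.
bba: 3a undefined. 3a->0: no, bba/baa meet in 0. 3a->1: no, bba/ab meet in 1. 3a->2: ok.
bbb: 3b undefined. 3b->0: no, bba/bbbb meet in 2. 3b->1: no, bbb/ab meet in 1. 3b->2: ok.
All examples now run through 4 states with every (state, symbol) defined. Accept strings end in {2}, Reject strings end in {0,1,3}; accept={2}.

states=4 start=0 accept={2} delta: 0a->1 0b->2 1a->0 1b->1 2a->1 2b->3 3a->2 3b->2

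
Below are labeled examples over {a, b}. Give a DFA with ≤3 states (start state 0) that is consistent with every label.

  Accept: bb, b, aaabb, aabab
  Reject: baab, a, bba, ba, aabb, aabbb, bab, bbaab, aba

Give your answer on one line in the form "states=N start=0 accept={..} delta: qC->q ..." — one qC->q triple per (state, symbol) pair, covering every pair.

states=3 start=0 accept={0} delta: 0a->1 0b->0 1a->2 1b->1 2a->0 2b->2

State merging on the prefix tree: take the shortest (then alphabetical) example prefix whose next move is undefined and point that move at state 0, else 1, else 2, ...; a target is out if some Accept/Reject pair would then sit in one state with the same input left (inseparable). If every existing state is out, open a new one.
a: 0a undefined. 0a->0: no, bb/aabb meet in 0 with "bb" left. Open state 1: 0a->1.
b: 0b undefined. 0b->0: ok.
aa: 1a undefined. 1a->0: no, bb/baab meet in 0. 1a->1: no, aaabb/aabb meet in 1 with "bb" left. Open state 2: 1a->2.
ab: 1b undefined. 1b->0: no, bb/bab meet in 0. 1b->1: ok.
aaa: 2a undefined. 2a->0: ok.
aab: 2b undefined. 2b->0: no, bb/baab meet in 0. 2b->1: no, aabab/baab meet in 1. 2b->2: ok.
All examples now run through 3 states with every (state, symbol) defined. Accept strings end in {0}, Reject strings end in {1,2}; accept={0}.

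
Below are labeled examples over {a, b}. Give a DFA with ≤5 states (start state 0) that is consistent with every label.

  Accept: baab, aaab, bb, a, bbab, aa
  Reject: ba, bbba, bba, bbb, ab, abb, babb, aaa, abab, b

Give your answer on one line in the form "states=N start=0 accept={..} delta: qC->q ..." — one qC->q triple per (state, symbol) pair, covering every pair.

states=4 start=0 accept={1,3} delta: 0a->1 0b->2 1a->3 1b->0 2a->2 2b->3 3a->2 3b->2

Grow the machine one transition at a time. Run the examples from 0; the earliest place one falls off (shortest prefix, ties alphabetical) gets sent to the lowest-numbered state that keeps every Accept/Reject pair distinguishable — a pair clashes when both reach the same state with identical unread suffix — and to a fresh state only if none does.
a: 0a undefined. 0a->0: no, aaab/ab meet in 0 with "b" left. Open state 1: 0a->1.
b: 0b undefined. 0b->0: no, bb/bbb meet in 0. 0b->1: no, bb/ab meet in 1 with "b" left. Open state 2: 0b->2.
aa: 1a undefined. 1a->0: no, aaab/ab meet in 1 with "b" left. 1a->1: no, aaab/ab meet in 1 with "b" left. 1a->2: no, aa/b meet in 2. Open state 3: 1a->3.
ab: 1b undefined. 1b->0: ok.
ba: 2a undefined. 2a->0: no, baab/ba meet in 0. 2a->1: no, a/ba meet in 1. 2a->2: ok.
bb: 2b undefined. 2b->0: no, baab/ab meet in 0. 2b->1: no, baab/bbba meet in 1. 2b->2: no, baab/ba meet in 2. 2b->3: ok.
aaa: 3a undefined. 3a->0: no, aaab/ba meet in 2. 3a->1: no, aaab/ab meet in 0. 3a->2: ok.
bbb: 3b undefined. 3b->0: no, a/bbba meet in 1. 3b->1: no, baab/bbba meet in 3. 3b->2: ok.
All examples now run through 4 states with every (state, symbol) defined. Accept strings end in {1,3}, Reject strings end in {0,2}; accept={1,3}.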